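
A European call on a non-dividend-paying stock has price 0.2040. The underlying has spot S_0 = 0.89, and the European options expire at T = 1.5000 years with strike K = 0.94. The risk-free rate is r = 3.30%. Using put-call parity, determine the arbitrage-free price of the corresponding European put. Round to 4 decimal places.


Put-call parity: C - P = S_0 * exp(-qT) - K * exp(-rT).
S_0 * exp(-qT) = 0.8900 * 1.00000000 = 0.89000000
K * exp(-rT) = 0.9400 * 0.95170516 = 0.89460285
P = C - S*exp(-qT) + K*exp(-rT)
P = 0.2040 - 0.89000000 + 0.89460285 = 0.2086

Answer: Put price = 0.2086


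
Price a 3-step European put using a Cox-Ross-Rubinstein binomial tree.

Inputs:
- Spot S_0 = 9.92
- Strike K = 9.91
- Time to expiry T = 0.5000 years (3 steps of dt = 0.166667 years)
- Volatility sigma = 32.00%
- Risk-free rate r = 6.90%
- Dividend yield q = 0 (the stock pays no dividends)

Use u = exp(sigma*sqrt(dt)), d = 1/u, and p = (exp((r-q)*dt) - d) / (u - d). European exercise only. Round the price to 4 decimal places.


Answer: Price = V(0,0) = 0.7873

Derivation:
dt = T/N = 0.166667
u = exp(sigma*sqrt(dt)) = 1.139557; d = 1/u = 0.877534
p = (exp((r-q)*dt) - d) / (u - d) = 0.511529
Discount per step: exp(-r*dt) = 0.988566
Stock lattice S(k, i) with i counting down-moves:
  k=0: S(0,0) = 9.9200
  k=1: S(1,0) = 11.3044; S(1,1) = 8.7051
  k=2: S(2,0) = 12.8820; S(2,1) = 9.9200; S(2,2) = 7.6391
  k=3: S(3,0) = 14.6798; S(3,1) = 11.3044; S(3,2) = 8.7051; S(3,3) = 6.7035
Terminal payoffs V(N, i) = max(K - S_T, 0):
  V(3,0) = 0.000000; V(3,1) = 0.000000; V(3,2) = 1.204862; V(3,3) = 3.206468
Backward induction: V(k, i) = exp(-r*dt) * [p * V(k+1, i) + (1-p) * V(k+1, i+1)].
  V(2,0) = exp(-r*dt) * [p*0.000000 + (1-p)*0.000000] = 0.000000
  V(2,1) = exp(-r*dt) * [p*0.000000 + (1-p)*1.204862] = 0.581810
  V(2,2) = exp(-r*dt) * [p*1.204862 + (1-p)*3.206468] = 2.157632
  V(1,0) = exp(-r*dt) * [p*0.000000 + (1-p)*0.581810] = 0.280948
  V(1,1) = exp(-r*dt) * [p*0.581810 + (1-p)*2.157632] = 1.336099
  V(0,0) = exp(-r*dt) * [p*0.280948 + (1-p)*1.336099] = 0.787253


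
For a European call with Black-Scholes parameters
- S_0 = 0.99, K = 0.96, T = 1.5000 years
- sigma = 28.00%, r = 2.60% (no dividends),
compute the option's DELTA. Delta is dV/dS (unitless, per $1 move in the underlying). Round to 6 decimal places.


d1 = 0.3749225704; d2 = 0.0319940064
phi(d1) = 0.3718658901; exp(-qT) = 1.0000000000; exp(-rT) = 0.9617507091
N(d1) = 0.6461409737
Delta = exp(-qT) * N(d1) = 1.0000000000 * 0.6461409737 = 0.646141

Answer: Delta = 0.646141


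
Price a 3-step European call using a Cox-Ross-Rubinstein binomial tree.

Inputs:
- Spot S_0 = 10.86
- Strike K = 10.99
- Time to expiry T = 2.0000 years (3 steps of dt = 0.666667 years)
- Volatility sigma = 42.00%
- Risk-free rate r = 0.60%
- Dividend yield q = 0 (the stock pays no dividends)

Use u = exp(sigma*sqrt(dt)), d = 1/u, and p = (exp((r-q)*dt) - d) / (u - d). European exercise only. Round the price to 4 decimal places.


Answer: Price = V(0,0) = 2.7392

Derivation:
dt = T/N = 0.666667
u = exp(sigma*sqrt(dt)) = 1.409068; d = 1/u = 0.709689
p = (exp((r-q)*dt) - d) / (u - d) = 0.420829
Discount per step: exp(-r*dt) = 0.996008
Stock lattice S(k, i) with i counting down-moves:
  k=0: S(0,0) = 10.8600
  k=1: S(1,0) = 15.3025; S(1,1) = 7.7072
  k=2: S(2,0) = 21.5622; S(2,1) = 10.8600; S(2,2) = 5.4697
  k=3: S(3,0) = 30.3827; S(3,1) = 15.3025; S(3,2) = 7.7072; S(3,3) = 3.8818
Terminal payoffs V(N, i) = max(S_T - K, 0):
  V(3,0) = 19.392659; V(3,1) = 4.312480; V(3,2) = 0.000000; V(3,3) = 0.000000
Backward induction: V(k, i) = exp(-r*dt) * [p * V(k+1, i) + (1-p) * V(k+1, i+1)].
  V(2,0) = exp(-r*dt) * [p*19.392659 + (1-p)*4.312480] = 10.616108
  V(2,1) = exp(-r*dt) * [p*4.312480 + (1-p)*0.000000] = 1.807572
  V(2,2) = exp(-r*dt) * [p*0.000000 + (1-p)*0.000000] = 0.000000
  V(1,0) = exp(-r*dt) * [p*10.616108 + (1-p)*1.807572] = 5.492446
  V(1,1) = exp(-r*dt) * [p*1.807572 + (1-p)*0.000000] = 0.757642
  V(0,0) = exp(-r*dt) * [p*5.492446 + (1-p)*0.757642] = 2.739207


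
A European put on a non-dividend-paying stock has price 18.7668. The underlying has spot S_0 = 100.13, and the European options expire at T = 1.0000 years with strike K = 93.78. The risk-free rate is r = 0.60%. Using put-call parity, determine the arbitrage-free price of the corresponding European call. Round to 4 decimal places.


Answer: Call price = 25.6778

Derivation:
Put-call parity: C - P = S_0 * exp(-qT) - K * exp(-rT).
S_0 * exp(-qT) = 100.1300 * 1.00000000 = 100.13000000
K * exp(-rT) = 93.7800 * 0.99401796 = 93.21900467
C = P + S*exp(-qT) - K*exp(-rT)
C = 18.7668 + 100.13000000 - 93.21900467 = 25.6778


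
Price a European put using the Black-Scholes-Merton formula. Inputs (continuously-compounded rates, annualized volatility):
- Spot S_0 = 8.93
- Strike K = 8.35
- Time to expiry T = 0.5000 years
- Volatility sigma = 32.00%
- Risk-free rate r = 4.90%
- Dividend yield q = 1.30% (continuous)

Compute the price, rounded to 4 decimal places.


d1 = (ln(S/K) + (r - q + 0.5*sigma^2) * T) / (sigma * sqrt(T)) = 0.48947194
d2 = d1 - sigma * sqrt(T) = 0.26319777
exp(-rT) = 0.97579769; exp(-qT) = 0.99352108
P = K * exp(-rT) * N(-d2) - S_0 * exp(-qT) * N(-d1)
N(-d1) = 0.31225381; N(-d2) = 0.39619908
P = 8.3500 * 0.97579769 * 0.39619908 - 8.9300 * 0.99352108 * 0.31225381 = 0.4578

Answer: Price = 0.4578


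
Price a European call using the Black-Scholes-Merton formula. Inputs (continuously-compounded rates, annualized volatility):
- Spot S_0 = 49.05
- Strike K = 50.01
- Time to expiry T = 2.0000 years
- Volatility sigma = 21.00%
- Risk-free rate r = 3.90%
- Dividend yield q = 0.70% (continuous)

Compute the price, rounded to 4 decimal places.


Answer: Price = 6.7028

Derivation:
d1 = (ln(S/K) + (r - q + 0.5*sigma^2) * T) / (sigma * sqrt(T)) = 0.29872635
d2 = d1 - sigma * sqrt(T) = 0.00174150
exp(-rT) = 0.92496443; exp(-qT) = 0.98609754
C = S_0 * exp(-qT) * N(d1) - K * exp(-rT) * N(d2)
N(d1) = 0.61742558; N(d2) = 0.50069476
C = 49.0500 * 0.98609754 * 0.61742558 - 50.0100 * 0.92496443 * 0.50069476 = 6.7028


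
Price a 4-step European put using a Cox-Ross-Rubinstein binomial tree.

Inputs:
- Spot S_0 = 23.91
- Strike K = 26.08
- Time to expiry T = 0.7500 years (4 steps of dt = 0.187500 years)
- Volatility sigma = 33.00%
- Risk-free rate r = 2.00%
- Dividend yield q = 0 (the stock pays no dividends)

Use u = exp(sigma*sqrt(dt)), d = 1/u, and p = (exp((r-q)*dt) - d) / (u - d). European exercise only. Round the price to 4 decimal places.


Answer: Price = V(0,0) = 3.9006

Derivation:
dt = T/N = 0.187500
u = exp(sigma*sqrt(dt)) = 1.153608; d = 1/u = 0.866846
p = (exp((r-q)*dt) - d) / (u - d) = 0.477439
Discount per step: exp(-r*dt) = 0.996257
Stock lattice S(k, i) with i counting down-moves:
  k=0: S(0,0) = 23.9100
  k=1: S(1,0) = 27.5828; S(1,1) = 20.7263
  k=2: S(2,0) = 31.8197; S(2,1) = 23.9100; S(2,2) = 17.9665
  k=3: S(3,0) = 36.7074; S(3,1) = 27.5828; S(3,2) = 20.7263; S(3,3) = 15.5742
  k=4: S(4,0) = 42.3460; S(4,1) = 31.8197; S(4,2) = 23.9100; S(4,3) = 17.9665; S(4,4) = 13.5004
Terminal payoffs V(N, i) = max(K - S_T, 0):
  V(4,0) = 0.000000; V(4,1) = 0.000000; V(4,2) = 2.170000; V(4,3) = 8.113509; V(4,4) = 12.579591
Backward induction: V(k, i) = exp(-r*dt) * [p * V(k+1, i) + (1-p) * V(k+1, i+1)].
  V(3,0) = exp(-r*dt) * [p*0.000000 + (1-p)*0.000000] = 0.000000
  V(3,1) = exp(-r*dt) * [p*0.000000 + (1-p)*2.170000] = 1.129714
  V(3,2) = exp(-r*dt) * [p*2.170000 + (1-p)*8.113509] = 5.256100
  V(3,3) = exp(-r*dt) * [p*8.113509 + (1-p)*12.579591] = 10.408206
  V(2,0) = exp(-r*dt) * [p*0.000000 + (1-p)*1.129714] = 0.588135
  V(2,1) = exp(-r*dt) * [p*1.129714 + (1-p)*5.256100] = 3.273704
  V(2,2) = exp(-r*dt) * [p*5.256100 + (1-p)*10.408206] = 7.918641
  V(1,0) = exp(-r*dt) * [p*0.588135 + (1-p)*3.273704] = 1.984055
  V(1,1) = exp(-r*dt) * [p*3.273704 + (1-p)*7.918641] = 5.679630
  V(0,0) = exp(-r*dt) * [p*1.984055 + (1-p)*5.679630] = 3.900565


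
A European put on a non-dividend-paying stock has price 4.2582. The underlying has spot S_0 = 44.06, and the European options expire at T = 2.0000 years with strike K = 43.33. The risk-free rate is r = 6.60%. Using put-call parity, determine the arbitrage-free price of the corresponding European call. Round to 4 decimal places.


Answer: Call price = 10.3463

Derivation:
Put-call parity: C - P = S_0 * exp(-qT) - K * exp(-rT).
S_0 * exp(-qT) = 44.0600 * 1.00000000 = 44.06000000
K * exp(-rT) = 43.3300 * 0.87634100 = 37.97185532
C = P + S*exp(-qT) - K*exp(-rT)
C = 4.2582 + 44.06000000 - 37.97185532 = 10.3463


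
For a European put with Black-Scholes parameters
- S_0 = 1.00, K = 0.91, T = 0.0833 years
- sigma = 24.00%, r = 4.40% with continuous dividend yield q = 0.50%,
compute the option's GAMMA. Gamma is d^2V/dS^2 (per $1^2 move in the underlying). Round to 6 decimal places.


Answer: Gamma = 2.032360

Derivation:
d1 = 1.4430641514; d2 = 1.3737959769
phi(d1) = 0.1408365042; exp(-qT) = 0.9995835867; exp(-rT) = 0.9963415086
Gamma = exp(-qT) * phi(d1) / (S * sigma * sqrt(T)) = 0.9995835867 * 0.1408365042 / (1.0000 * 0.2400 * 0.2886173938) = 2.032360


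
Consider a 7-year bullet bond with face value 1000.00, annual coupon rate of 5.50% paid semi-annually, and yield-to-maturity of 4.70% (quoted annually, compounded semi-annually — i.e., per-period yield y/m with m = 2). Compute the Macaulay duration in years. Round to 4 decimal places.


Answer: Macaulay duration = 5.9334 years

Derivation:
Coupon per period c = face * coupon_rate / m = 27.500000
Periods per year m = 2; per-period yield y/m = 0.023500
Number of cashflows N = 14
Cashflows (t years, CF_t, discount factor 1/(1+y/m)^(m*t), PV):
  t = 0.5000: CF_t = 27.500000, DF = 0.977040, PV = 26.868588
  t = 1.0000: CF_t = 27.500000, DF = 0.954606, PV = 26.251674
  t = 1.5000: CF_t = 27.500000, DF = 0.932688, PV = 25.648924
  t = 2.0000: CF_t = 27.500000, DF = 0.911273, PV = 25.060014
  t = 2.5000: CF_t = 27.500000, DF = 0.890350, PV = 24.484625
  t = 3.0000: CF_t = 27.500000, DF = 0.869907, PV = 23.922448
  t = 3.5000: CF_t = 27.500000, DF = 0.849934, PV = 23.373178
  t = 4.0000: CF_t = 27.500000, DF = 0.830419, PV = 22.836520
  t = 4.5000: CF_t = 27.500000, DF = 0.811352, PV = 22.312183
  t = 5.0000: CF_t = 27.500000, DF = 0.792723, PV = 21.799886
  t = 5.5000: CF_t = 27.500000, DF = 0.774522, PV = 21.299351
  t = 6.0000: CF_t = 27.500000, DF = 0.756739, PV = 20.810309
  t = 6.5000: CF_t = 27.500000, DF = 0.739363, PV = 20.332495
  t = 7.0000: CF_t = 1027.500000, DF = 0.722387, PV = 742.253019
Price P = sum_t PV_t = 1047.253214
Macaulay numerator sum_t t * PV_t:
  t * PV_t at t = 0.5000: 13.434294
  t * PV_t at t = 1.0000: 26.251674
  t * PV_t at t = 1.5000: 38.473386
  t * PV_t at t = 2.0000: 50.120028
  t * PV_t at t = 2.5000: 61.211563
  t * PV_t at t = 3.0000: 71.767343
  t * PV_t at t = 3.5000: 81.806123
  t * PV_t at t = 4.0000: 91.346079
  t * PV_t at t = 4.5000: 100.404825
  t * PV_t at t = 5.0000: 108.999430
  t * PV_t at t = 5.5000: 117.146432
  t * PV_t at t = 6.0000: 124.861854
  t * PV_t at t = 6.5000: 132.161220
  t * PV_t at t = 7.0000: 5195.771131
Macaulay duration D = (sum_t t * PV_t) / P = 6213.755382 / 1047.253214 = 5.933384


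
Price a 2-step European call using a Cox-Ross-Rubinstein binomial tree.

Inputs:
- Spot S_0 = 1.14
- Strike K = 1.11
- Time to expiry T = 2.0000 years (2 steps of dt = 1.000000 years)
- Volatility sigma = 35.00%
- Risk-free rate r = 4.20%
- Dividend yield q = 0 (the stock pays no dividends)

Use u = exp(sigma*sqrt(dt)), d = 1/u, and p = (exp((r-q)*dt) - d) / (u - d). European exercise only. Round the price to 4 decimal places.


Answer: Price = V(0,0) = 0.2581

Derivation:
dt = T/N = 1.000000
u = exp(sigma*sqrt(dt)) = 1.419068; d = 1/u = 0.704688
p = (exp((r-q)*dt) - d) / (u - d) = 0.473427
Discount per step: exp(-r*dt) = 0.958870
Stock lattice S(k, i) with i counting down-moves:
  k=0: S(0,0) = 1.1400
  k=1: S(1,0) = 1.6177; S(1,1) = 0.8033
  k=2: S(2,0) = 2.2957; S(2,1) = 1.1400; S(2,2) = 0.5661
Terminal payoffs V(N, i) = max(S_T - K, 0):
  V(2,0) = 1.185678; V(2,1) = 0.030000; V(2,2) = 0.000000
Backward induction: V(k, i) = exp(-r*dt) * [p * V(k+1, i) + (1-p) * V(k+1, i+1)].
  V(1,0) = exp(-r*dt) * [p*1.185678 + (1-p)*0.030000] = 0.553392
  V(1,1) = exp(-r*dt) * [p*0.030000 + (1-p)*0.000000] = 0.013619
  V(0,0) = exp(-r*dt) * [p*0.553392 + (1-p)*0.013619] = 0.258091


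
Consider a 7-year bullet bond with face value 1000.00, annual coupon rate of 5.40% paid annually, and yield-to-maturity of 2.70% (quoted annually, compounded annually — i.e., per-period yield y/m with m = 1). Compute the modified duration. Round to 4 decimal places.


Answer: Modified duration = 5.9364

Derivation:
Coupon per period c = face * coupon_rate / m = 54.000000
Periods per year m = 1; per-period yield y/m = 0.027000
Number of cashflows N = 7
Cashflows (t years, CF_t, discount factor 1/(1+y/m)^(m*t), PV):
  t = 1.0000: CF_t = 54.000000, DF = 0.973710, PV = 52.580331
  t = 2.0000: CF_t = 54.000000, DF = 0.948111, PV = 51.197985
  t = 3.0000: CF_t = 54.000000, DF = 0.923185, PV = 49.851982
  t = 4.0000: CF_t = 54.000000, DF = 0.898914, PV = 48.541365
  t = 5.0000: CF_t = 54.000000, DF = 0.875282, PV = 47.265205
  t = 6.0000: CF_t = 54.000000, DF = 0.852270, PV = 46.022595
  t = 7.0000: CF_t = 1054.000000, DF = 0.829864, PV = 874.676595
Price P = sum_t PV_t = 1170.136058
First compute Macaulay numerator sum_t t * PV_t:
  t * PV_t at t = 1.0000: 52.580331
  t * PV_t at t = 2.0000: 102.395971
  t * PV_t at t = 3.0000: 149.555946
  t * PV_t at t = 4.0000: 194.165460
  t * PV_t at t = 5.0000: 236.326023
  t * PV_t at t = 6.0000: 276.135567
  t * PV_t at t = 7.0000: 6122.736166
Macaulay duration D = 7133.895464 / 1170.136058 = 6.096638
Modified duration = D / (1 + y/m) = 6.096638 / (1 + 0.027000) = 5.936356


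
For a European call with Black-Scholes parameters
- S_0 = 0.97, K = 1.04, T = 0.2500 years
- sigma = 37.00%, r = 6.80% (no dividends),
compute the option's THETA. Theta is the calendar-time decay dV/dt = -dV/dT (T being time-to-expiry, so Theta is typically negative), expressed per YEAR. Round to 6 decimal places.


Answer: Theta = -0.165101

Derivation:
d1 = -0.1922563278; d2 = -0.3772563278
phi(d1) = 0.3916370422; exp(-qT) = 1.0000000000; exp(-rT) = 0.9831436846
Theta = -S*exp(-qT)*phi(d1)*sigma/(2*sqrt(T)) - r*K*exp(-rT)*N(d2) + q*S*exp(-qT)*N(d1)
N(d1) = 0.4237707128; N(d2) = 0.3529915619; sqrt(T) = 0.5000000000
Term 1 = -0.9700 * 1.0000000000 * 0.3916370422 * 0.3700 / (2 * 0.5000000000) = -0.1405585344
Term 2 = -0.0680 * 1.0400 * 0.9831436846 * 0.3529915619 = -0.0245427696
Term 3 = 0 (no dividend yield, q = 0)
Theta = -0.1405585344 + (-0.0245427696) + (0.0000000000) = -0.165101


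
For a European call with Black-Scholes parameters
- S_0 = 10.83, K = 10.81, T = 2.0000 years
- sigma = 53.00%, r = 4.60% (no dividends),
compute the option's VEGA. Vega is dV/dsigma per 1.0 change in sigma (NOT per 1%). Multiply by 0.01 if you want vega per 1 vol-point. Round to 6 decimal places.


Answer: Vega = 5.392274

Derivation:
d1 = 0.4999757654; d2 = -0.2495574227
phi(d1) = 0.3520695928; exp(-qT) = 1.0000000000; exp(-rT) = 0.9121051495
Vega = S * exp(-qT) * phi(d1) * sqrt(T) = 10.8300 * 1.0000000000 * 0.3520695928 * 1.4142135624 = 5.392274


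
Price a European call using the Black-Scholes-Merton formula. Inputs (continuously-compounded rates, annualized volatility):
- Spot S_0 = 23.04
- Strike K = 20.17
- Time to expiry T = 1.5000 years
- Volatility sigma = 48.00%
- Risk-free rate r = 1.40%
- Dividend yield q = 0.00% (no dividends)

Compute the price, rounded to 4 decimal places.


d1 = (ln(S/K) + (r - q + 0.5*sigma^2) * T) / (sigma * sqrt(T)) = 0.55595845
d2 = d1 - sigma * sqrt(T) = -0.03191909
exp(-rT) = 0.97921896; exp(-qT) = 1.00000000
C = S_0 * exp(-qT) * N(d1) - K * exp(-rT) * N(d2)
N(d1) = 0.71088037; N(d2) = 0.48726829
C = 23.0400 * 1.00000000 * 0.71088037 - 20.1700 * 0.97921896 * 0.48726829 = 6.7547

Answer: Price = 6.7547


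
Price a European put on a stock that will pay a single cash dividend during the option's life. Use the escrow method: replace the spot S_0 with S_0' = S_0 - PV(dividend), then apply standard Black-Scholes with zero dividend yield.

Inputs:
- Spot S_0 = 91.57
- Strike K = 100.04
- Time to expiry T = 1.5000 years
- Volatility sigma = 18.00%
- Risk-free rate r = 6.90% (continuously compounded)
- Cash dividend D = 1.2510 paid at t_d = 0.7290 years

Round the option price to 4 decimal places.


Answer: Price = 7.8370

Derivation:
PV(D) = D * exp(-r * t_d) = 1.2510 * 0.95094315 = 1.18962988
S_0' = S_0 - PV(D) = 91.5700 - 1.18962988 = 90.38037012
d1 = (ln(S_0'/K) + (r + sigma^2/2)*T) / (sigma*sqrt(T)) = 0.11910414
d2 = d1 - sigma*sqrt(T) = -0.10134994
exp(-rT) = 0.90167602
N(-d1) = 0.45259643; N(-d2) = 0.54036366
P = K * exp(-rT) * N(-d2) - S_0' * N(-d1) = 100.0400 * 0.90167602 * 0.54036366 - 90.38037012 * 0.45259643 = 7.8370


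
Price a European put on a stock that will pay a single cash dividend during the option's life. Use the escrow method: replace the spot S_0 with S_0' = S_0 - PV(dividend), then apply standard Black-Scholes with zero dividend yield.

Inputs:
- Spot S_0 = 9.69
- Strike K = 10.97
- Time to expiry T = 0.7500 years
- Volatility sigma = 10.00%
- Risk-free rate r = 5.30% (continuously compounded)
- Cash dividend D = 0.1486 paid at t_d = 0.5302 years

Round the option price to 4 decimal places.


PV(D) = D * exp(-r * t_d) = 0.1486 * 0.97229055 = 0.14448238
S_0' = S_0 - PV(D) = 9.6900 - 0.14448238 = 9.54551762
d1 = (ln(S_0'/K) + (r + sigma^2/2)*T) / (sigma*sqrt(T)) = -1.10380814
d2 = d1 - sigma*sqrt(T) = -1.19041068
exp(-rT) = 0.96102967
N(-d1) = 0.86516181; N(-d2) = 0.88305749
P = K * exp(-rT) * N(-d2) - S_0' * N(-d1) = 10.9700 * 0.96102967 * 0.88305749 - 9.54551762 * 0.86516181 = 1.0512

Answer: Price = 1.0512


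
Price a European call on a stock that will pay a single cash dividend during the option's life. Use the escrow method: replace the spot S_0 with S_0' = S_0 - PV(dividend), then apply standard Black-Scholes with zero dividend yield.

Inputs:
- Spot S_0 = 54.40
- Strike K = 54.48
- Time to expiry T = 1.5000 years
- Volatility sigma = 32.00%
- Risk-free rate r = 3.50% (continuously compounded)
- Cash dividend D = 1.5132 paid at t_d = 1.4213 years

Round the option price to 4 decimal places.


PV(D) = D * exp(-r * t_d) = 1.5132 * 0.95147154 = 1.43976674
S_0' = S_0 - PV(D) = 54.4000 - 1.43976674 = 52.96023326
d1 = (ln(S_0'/K) + (r + sigma^2/2)*T) / (sigma*sqrt(T)) = 0.25772626
d2 = d1 - sigma*sqrt(T) = -0.13419210
exp(-rT) = 0.94885432
N(d1) = 0.60169091; N(d2) = 0.44662534
C = S_0' * N(d1) - K * exp(-rT) * N(d2) = 52.96023326 * 0.60169091 - 54.4800 * 0.94885432 * 0.44662534 = 8.7780

Answer: Price = 8.7780


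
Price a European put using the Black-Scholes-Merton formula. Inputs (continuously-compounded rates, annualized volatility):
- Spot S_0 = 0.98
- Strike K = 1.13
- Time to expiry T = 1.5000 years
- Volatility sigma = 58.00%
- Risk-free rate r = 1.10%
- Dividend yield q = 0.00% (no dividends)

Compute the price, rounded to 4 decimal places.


Answer: Price = 0.3603

Derivation:
d1 = (ln(S/K) + (r - q + 0.5*sigma^2) * T) / (sigma * sqrt(T)) = 0.17791131
d2 = d1 - sigma * sqrt(T) = -0.53244071
exp(-rT) = 0.98363538; exp(-qT) = 1.00000000
P = K * exp(-rT) * N(-d2) - S_0 * exp(-qT) * N(-d1)
N(-d1) = 0.42939631; N(-d2) = 0.70278960
P = 1.1300 * 0.98363538 * 0.70278960 - 0.9800 * 1.00000000 * 0.42939631 = 0.3603


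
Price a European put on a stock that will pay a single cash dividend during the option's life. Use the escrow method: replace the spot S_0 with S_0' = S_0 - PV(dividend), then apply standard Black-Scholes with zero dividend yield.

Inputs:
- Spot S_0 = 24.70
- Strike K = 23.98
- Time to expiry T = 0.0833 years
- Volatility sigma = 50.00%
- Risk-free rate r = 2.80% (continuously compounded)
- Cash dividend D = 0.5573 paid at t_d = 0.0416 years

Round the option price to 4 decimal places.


Answer: Price = 1.2756

Derivation:
PV(D) = D * exp(-r * t_d) = 0.5573 * 0.99883588 = 0.55665123
S_0' = S_0 - PV(D) = 24.7000 - 0.55665123 = 24.14334877
d1 = (ln(S_0'/K) + (r + sigma^2/2)*T) / (sigma*sqrt(T)) = 0.13536037
d2 = d1 - sigma*sqrt(T) = -0.00894832
exp(-rT) = 0.99767032
N(-d1) = 0.44616348; N(-d2) = 0.50356982
P = K * exp(-rT) * N(-d2) - S_0' * N(-d1) = 23.9800 * 0.99767032 * 0.50356982 - 24.14334877 * 0.44616348 = 1.2756


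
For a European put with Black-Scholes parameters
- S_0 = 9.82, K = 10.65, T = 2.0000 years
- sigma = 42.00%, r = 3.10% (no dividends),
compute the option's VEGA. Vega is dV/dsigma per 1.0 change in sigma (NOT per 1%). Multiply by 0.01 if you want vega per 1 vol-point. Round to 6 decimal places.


Answer: Vega = 5.349518

Derivation:
d1 = 0.2647630531; d2 = -0.3292066431
phi(d1) = 0.3852016674; exp(-qT) = 1.0000000000; exp(-rT) = 0.9398828868
Vega = S * exp(-qT) * phi(d1) * sqrt(T) = 9.8200 * 1.0000000000 * 0.3852016674 * 1.4142135624 = 5.349518


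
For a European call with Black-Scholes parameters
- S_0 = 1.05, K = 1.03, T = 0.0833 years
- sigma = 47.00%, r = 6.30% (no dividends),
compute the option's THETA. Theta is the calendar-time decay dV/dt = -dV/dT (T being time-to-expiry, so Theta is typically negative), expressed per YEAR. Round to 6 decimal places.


d1 = 0.2482838441; d2 = 0.1126336691
phi(d1) = 0.3868334784; exp(-qT) = 1.0000000000; exp(-rT) = 0.9947658462
Theta = -S*exp(-qT)*phi(d1)*sigma/(2*sqrt(T)) - r*K*exp(-rT)*N(d2) + q*S*exp(-qT)*N(d1)
N(d1) = 0.5980426009; N(d2) = 0.5448395046; sqrt(T) = 0.2886173938
Term 1 = -1.0500 * 1.0000000000 * 0.3868334784 * 0.4700 / (2 * 0.2886173938) = -0.3307186706
Term 2 = -0.0630 * 1.0300 * 0.9947658462 * 0.5448395046 = -0.0351695839
Term 3 = 0 (no dividend yield, q = 0)
Theta = -0.3307186706 + (-0.0351695839) + (0.0000000000) = -0.365888

Answer: Theta = -0.365888


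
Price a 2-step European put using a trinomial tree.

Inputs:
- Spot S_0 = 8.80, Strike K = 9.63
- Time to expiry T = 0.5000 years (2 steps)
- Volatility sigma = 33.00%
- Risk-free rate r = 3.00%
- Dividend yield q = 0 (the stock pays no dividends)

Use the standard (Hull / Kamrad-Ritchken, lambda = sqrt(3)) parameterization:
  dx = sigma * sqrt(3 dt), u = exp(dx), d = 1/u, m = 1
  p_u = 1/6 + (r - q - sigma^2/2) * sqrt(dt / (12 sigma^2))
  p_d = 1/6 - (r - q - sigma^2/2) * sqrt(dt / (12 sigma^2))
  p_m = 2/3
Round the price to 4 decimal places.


Answer: Price = V(0,0) = 1.2560

Derivation:
dt = T/N = 0.250000; dx = sigma*sqrt(3*dt) = 0.285788
u = exp(dx) = 1.330811; d = 1/u = 0.751422
p_u = 0.155973, p_m = 0.666667, p_d = 0.177361
Discount per step: exp(-r*dt) = 0.992528
Stock lattice S(k, j) with j the centered position index:
  k=0: S(0,+0) = 8.8000
  k=1: S(1,-1) = 6.6125; S(1,+0) = 8.8000; S(1,+1) = 11.7111
  k=2: S(2,-2) = 4.9688; S(2,-1) = 6.6125; S(2,+0) = 8.8000; S(2,+1) = 11.7111; S(2,+2) = 15.5853
Terminal payoffs V(N, j) = max(K - S_T, 0):
  V(2,-2) = 4.661217; V(2,-1) = 3.017490; V(2,+0) = 0.830000; V(2,+1) = 0.000000; V(2,+2) = 0.000000
Backward induction: V(k, j) = exp(-r*dt) * [p_u * V(k+1, j+1) + p_m * V(k+1, j) + p_d * V(k+1, j-1)]
  V(1,-1) = exp(-r*dt) * [p_u*0.830000 + p_m*3.017490 + p_d*4.661217] = 2.945659
  V(1,+0) = exp(-r*dt) * [p_u*0.000000 + p_m*0.830000 + p_d*3.017490] = 1.080384
  V(1,+1) = exp(-r*dt) * [p_u*0.000000 + p_m*0.000000 + p_d*0.830000] = 0.146109
  V(0,+0) = exp(-r*dt) * [p_u*0.146109 + p_m*1.080384 + p_d*2.945659] = 1.256034


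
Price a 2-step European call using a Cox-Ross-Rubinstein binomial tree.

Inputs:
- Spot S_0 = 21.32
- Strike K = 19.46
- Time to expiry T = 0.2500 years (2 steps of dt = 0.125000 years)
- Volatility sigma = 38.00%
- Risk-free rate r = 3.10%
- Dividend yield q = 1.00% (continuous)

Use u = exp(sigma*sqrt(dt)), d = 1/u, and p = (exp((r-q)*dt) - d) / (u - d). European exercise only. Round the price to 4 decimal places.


dt = T/N = 0.125000
u = exp(sigma*sqrt(dt)) = 1.143793; d = 1/u = 0.874284
p = (exp((r-q)*dt) - d) / (u - d) = 0.476216
Discount per step: exp(-r*dt) = 0.996132
Stock lattice S(k, i) with i counting down-moves:
  k=0: S(0,0) = 21.3200
  k=1: S(1,0) = 24.3857; S(1,1) = 18.6397
  k=2: S(2,0) = 27.8922; S(2,1) = 21.3200; S(2,2) = 16.2964
Terminal payoffs V(N, i) = max(S_T - K, 0):
  V(2,0) = 8.432175; V(2,1) = 1.860000; V(2,2) = 0.000000
Backward induction: V(k, i) = exp(-r*dt) * [p * V(k+1, i) + (1-p) * V(k+1, i+1)].
  V(1,0) = exp(-r*dt) * [p*8.432175 + (1-p)*1.860000] = 4.970474
  V(1,1) = exp(-r*dt) * [p*1.860000 + (1-p)*0.000000] = 0.882335
  V(0,0) = exp(-r*dt) * [p*4.970474 + (1-p)*0.882335] = 2.818229

Answer: Price = V(0,0) = 2.8182


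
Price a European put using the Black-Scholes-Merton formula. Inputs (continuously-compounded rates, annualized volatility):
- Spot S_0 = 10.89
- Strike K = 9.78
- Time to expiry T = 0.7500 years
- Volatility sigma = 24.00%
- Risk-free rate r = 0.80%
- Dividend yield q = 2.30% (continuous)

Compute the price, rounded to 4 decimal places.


Answer: Price = 0.4428

Derivation:
d1 = (ln(S/K) + (r - q + 0.5*sigma^2) * T) / (sigma * sqrt(T)) = 0.56703231
d2 = d1 - sigma * sqrt(T) = 0.35918622
exp(-rT) = 0.99401796; exp(-qT) = 0.98289793
P = K * exp(-rT) * N(-d2) - S_0 * exp(-qT) * N(-d1)
N(-d1) = 0.28534611; N(-d2) = 0.35972789
P = 9.7800 * 0.99401796 * 0.35972789 - 10.8900 * 0.98289793 * 0.28534611 = 0.4428


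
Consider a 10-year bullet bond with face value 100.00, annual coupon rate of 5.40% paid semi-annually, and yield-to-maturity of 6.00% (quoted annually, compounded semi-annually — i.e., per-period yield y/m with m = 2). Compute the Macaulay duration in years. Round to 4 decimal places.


Answer: Macaulay duration = 7.7974 years

Derivation:
Coupon per period c = face * coupon_rate / m = 2.700000
Periods per year m = 2; per-period yield y/m = 0.030000
Number of cashflows N = 20
Cashflows (t years, CF_t, discount factor 1/(1+y/m)^(m*t), PV):
  t = 0.5000: CF_t = 2.700000, DF = 0.970874, PV = 2.621359
  t = 1.0000: CF_t = 2.700000, DF = 0.942596, PV = 2.545009
  t = 1.5000: CF_t = 2.700000, DF = 0.915142, PV = 2.470882
  t = 2.0000: CF_t = 2.700000, DF = 0.888487, PV = 2.398915
  t = 2.5000: CF_t = 2.700000, DF = 0.862609, PV = 2.329044
  t = 3.0000: CF_t = 2.700000, DF = 0.837484, PV = 2.261207
  t = 3.5000: CF_t = 2.700000, DF = 0.813092, PV = 2.195347
  t = 4.0000: CF_t = 2.700000, DF = 0.789409, PV = 2.131405
  t = 4.5000: CF_t = 2.700000, DF = 0.766417, PV = 2.069325
  t = 5.0000: CF_t = 2.700000, DF = 0.744094, PV = 2.009054
  t = 5.5000: CF_t = 2.700000, DF = 0.722421, PV = 1.950537
  t = 6.0000: CF_t = 2.700000, DF = 0.701380, PV = 1.893726
  t = 6.5000: CF_t = 2.700000, DF = 0.680951, PV = 1.838569
  t = 7.0000: CF_t = 2.700000, DF = 0.661118, PV = 1.785018
  t = 7.5000: CF_t = 2.700000, DF = 0.641862, PV = 1.733027
  t = 8.0000: CF_t = 2.700000, DF = 0.623167, PV = 1.682551
  t = 8.5000: CF_t = 2.700000, DF = 0.605016, PV = 1.633544
  t = 9.0000: CF_t = 2.700000, DF = 0.587395, PV = 1.585965
  t = 9.5000: CF_t = 2.700000, DF = 0.570286, PV = 1.539772
  t = 10.0000: CF_t = 102.700000, DF = 0.553676, PV = 56.862500
Price P = sum_t PV_t = 95.536758
Macaulay numerator sum_t t * PV_t:
  t * PV_t at t = 0.5000: 1.310680
  t * PV_t at t = 1.0000: 2.545009
  t * PV_t at t = 1.5000: 3.706324
  t * PV_t at t = 2.0000: 4.797830
  t * PV_t at t = 2.5000: 5.822609
  t * PV_t at t = 3.0000: 6.783622
  t * PV_t at t = 3.5000: 7.683715
  t * PV_t at t = 4.0000: 8.525620
  t * PV_t at t = 4.5000: 9.311963
  t * PV_t at t = 5.0000: 10.045268
  t * PV_t at t = 5.5000: 10.727956
  t * PV_t at t = 6.0000: 11.362354
  t * PV_t at t = 6.5000: 11.950696
  t * PV_t at t = 7.0000: 12.495127
  t * PV_t at t = 7.5000: 12.997704
  t * PV_t at t = 8.0000: 13.460406
  t * PV_t at t = 8.5000: 13.885127
  t * PV_t at t = 9.0000: 14.273689
  t * PV_t at t = 9.5000: 14.627837
  t * PV_t at t = 10.0000: 568.625000
Macaulay duration D = (sum_t t * PV_t) / P = 744.938535 / 95.536758 = 7.797402


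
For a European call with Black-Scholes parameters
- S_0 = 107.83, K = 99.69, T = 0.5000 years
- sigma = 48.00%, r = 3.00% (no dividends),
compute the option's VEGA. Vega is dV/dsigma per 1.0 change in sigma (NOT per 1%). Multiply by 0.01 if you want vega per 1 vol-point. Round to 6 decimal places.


Answer: Vega = 27.548894

Derivation:
d1 = 0.4451547780; d2 = 0.1057435230
phi(d1) = 0.3613096539; exp(-qT) = 1.0000000000; exp(-rT) = 0.9851119396
Vega = S * exp(-qT) * phi(d1) * sqrt(T) = 107.8300 * 1.0000000000 * 0.3613096539 * 0.7071067812 = 27.548894


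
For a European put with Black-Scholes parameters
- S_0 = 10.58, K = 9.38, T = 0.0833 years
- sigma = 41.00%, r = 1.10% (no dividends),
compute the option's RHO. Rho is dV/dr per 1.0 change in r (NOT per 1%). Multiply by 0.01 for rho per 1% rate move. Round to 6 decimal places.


d1 = 1.0842553293; d2 = 0.9659221978
phi(d1) = 0.2216305788; exp(-qT) = 1.0000000000; exp(-rT) = 0.9990841197
N(-d2) = 0.1670415569
Rho = -K*T*exp(-rT)*N(-d2) = -9.3800 * 0.0833 * 0.9990841197 * 0.1670415569 = -0.130399

Answer: Rho = -0.130399


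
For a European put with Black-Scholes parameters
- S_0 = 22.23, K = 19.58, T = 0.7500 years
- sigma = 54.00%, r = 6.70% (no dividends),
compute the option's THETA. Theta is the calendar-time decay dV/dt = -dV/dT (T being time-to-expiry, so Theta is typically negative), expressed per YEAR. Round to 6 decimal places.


d1 = 0.6127056833; d2 = 0.1450519653
phi(d1) = 0.3306672619; exp(-qT) = 1.0000000000; exp(-rT) = 0.9509916469
Theta = -S*exp(-qT)*phi(d1)*sigma/(2*sqrt(T)) + r*K*exp(-rT)*N(-d2) - q*S*exp(-qT)*N(-d1)
N(-d1) = 0.2700354820; N(-d2) = 0.4423349216; sqrt(T) = 0.8660254038
Term 1 = -22.2300 * 1.0000000000 * 0.3306672619 * 0.5400 / (2 * 0.8660254038) = -2.2917318175
Term 2 = 0.0670 * 19.5800 * 0.9509916469 * 0.4423349216 = 0.5518428501
Term 3 = 0 (no dividend yield, q = 0)
Theta = -2.2917318175 + (0.5518428501) + (0.0000000000) = -1.739889

Answer: Theta = -1.739889


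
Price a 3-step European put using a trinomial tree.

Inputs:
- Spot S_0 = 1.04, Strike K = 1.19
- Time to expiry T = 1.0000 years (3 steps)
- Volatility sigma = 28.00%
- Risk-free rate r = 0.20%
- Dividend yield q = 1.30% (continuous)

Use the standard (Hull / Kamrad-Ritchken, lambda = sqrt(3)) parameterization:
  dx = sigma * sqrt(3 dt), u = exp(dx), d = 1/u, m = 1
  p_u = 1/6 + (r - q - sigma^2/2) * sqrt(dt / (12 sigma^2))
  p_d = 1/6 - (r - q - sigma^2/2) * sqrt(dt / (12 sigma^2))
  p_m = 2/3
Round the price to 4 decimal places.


Answer: Price = V(0,0) = 0.2241

Derivation:
dt = T/N = 0.333333; dx = sigma*sqrt(3*dt) = 0.280000
u = exp(dx) = 1.323130; d = 1/u = 0.755784
p_u = 0.136786, p_m = 0.666667, p_d = 0.196548
Discount per step: exp(-r*dt) = 0.999334
Stock lattice S(k, j) with j the centered position index:
  k=0: S(0,+0) = 1.0400
  k=1: S(1,-1) = 0.7860; S(1,+0) = 1.0400; S(1,+1) = 1.3761
  k=2: S(2,-2) = 0.5941; S(2,-1) = 0.7860; S(2,+0) = 1.0400; S(2,+1) = 1.3761; S(2,+2) = 1.8207
  k=3: S(3,-3) = 0.4490; S(3,-2) = 0.5941; S(3,-1) = 0.7860; S(3,+0) = 1.0400; S(3,+1) = 1.3761; S(3,+2) = 1.8207; S(3,+3) = 2.4090
Terminal payoffs V(N, j) = max(K - S_T, 0):
  V(3,-3) = 0.741021; V(3,-2) = 0.595943; V(3,-1) = 0.403985; V(3,+0) = 0.150000; V(3,+1) = 0.000000; V(3,+2) = 0.000000; V(3,+3) = 0.000000
Backward induction: V(k, j) = exp(-r*dt) * [p_u * V(k+1, j+1) + p_m * V(k+1, j) + p_d * V(k+1, j-1)]
  V(2,-2) = exp(-r*dt) * [p_u*0.403985 + p_m*0.595943 + p_d*0.741021] = 0.597802
  V(2,-1) = exp(-r*dt) * [p_u*0.150000 + p_m*0.403985 + p_d*0.595943] = 0.406701
  V(2,+0) = exp(-r*dt) * [p_u*0.000000 + p_m*0.150000 + p_d*0.403985] = 0.179283
  V(2,+1) = exp(-r*dt) * [p_u*0.000000 + p_m*0.000000 + p_d*0.150000] = 0.029462
  V(2,+2) = exp(-r*dt) * [p_u*0.000000 + p_m*0.000000 + p_d*0.000000] = 0.000000
  V(1,-1) = exp(-r*dt) * [p_u*0.179283 + p_m*0.406701 + p_d*0.597802] = 0.412878
  V(1,+0) = exp(-r*dt) * [p_u*0.029462 + p_m*0.179283 + p_d*0.406701] = 0.203352
  V(1,+1) = exp(-r*dt) * [p_u*0.000000 + p_m*0.029462 + p_d*0.179283] = 0.054843
  V(0,+0) = exp(-r*dt) * [p_u*0.054843 + p_m*0.203352 + p_d*0.412878] = 0.224071


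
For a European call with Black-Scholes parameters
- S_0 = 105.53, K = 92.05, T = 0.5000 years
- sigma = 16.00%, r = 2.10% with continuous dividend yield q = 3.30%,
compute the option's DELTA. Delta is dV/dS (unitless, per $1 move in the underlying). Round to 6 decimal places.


Answer: Delta = 0.872627

Derivation:
d1 = 1.2114804356; d2 = 1.0983433506
phi(d1) = 0.1915165682; exp(-qT) = 0.9836353794; exp(-rT) = 0.9895549326
N(d1) = 0.8871443358
Delta = exp(-qT) * N(d1) = 0.9836353794 * 0.8871443358 = 0.872627


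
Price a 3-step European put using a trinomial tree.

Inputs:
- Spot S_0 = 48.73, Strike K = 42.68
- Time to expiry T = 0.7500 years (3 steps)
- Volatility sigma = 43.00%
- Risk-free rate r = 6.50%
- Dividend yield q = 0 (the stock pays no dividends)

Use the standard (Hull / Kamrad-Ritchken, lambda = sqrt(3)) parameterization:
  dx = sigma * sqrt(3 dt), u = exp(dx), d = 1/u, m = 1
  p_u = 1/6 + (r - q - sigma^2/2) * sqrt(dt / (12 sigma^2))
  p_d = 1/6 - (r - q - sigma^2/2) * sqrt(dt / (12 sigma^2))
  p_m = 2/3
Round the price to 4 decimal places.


Answer: Price = V(0,0) = 3.4493

Derivation:
dt = T/N = 0.250000; dx = sigma*sqrt(3*dt) = 0.372391
u = exp(dx) = 1.451200; d = 1/u = 0.689085
p_u = 0.157453, p_m = 0.666667, p_d = 0.175881
Discount per step: exp(-r*dt) = 0.983881
Stock lattice S(k, j) with j the centered position index:
  k=0: S(0,+0) = 48.7300
  k=1: S(1,-1) = 33.5791; S(1,+0) = 48.7300; S(1,+1) = 70.7170
  k=2: S(2,-2) = 23.1388; S(2,-1) = 33.5791; S(2,+0) = 48.7300; S(2,+1) = 70.7170; S(2,+2) = 102.6245
  k=3: S(3,-3) = 15.9446; S(3,-2) = 23.1388; S(3,-1) = 33.5791; S(3,+0) = 48.7300; S(3,+1) = 70.7170; S(3,+2) = 102.6245; S(3,+3) = 148.9287
Terminal payoffs V(N, j) = max(K - S_T, 0):
  V(3,-3) = 26.735370; V(3,-2) = 19.541150; V(3,-1) = 9.100897; V(3,+0) = 0.000000; V(3,+1) = 0.000000; V(3,+2) = 0.000000; V(3,+3) = 0.000000
Backward induction: V(k, j) = exp(-r*dt) * [p_u * V(k+1, j+1) + p_m * V(k+1, j) + p_d * V(k+1, j-1)]
  V(2,-2) = exp(-r*dt) * [p_u*9.100897 + p_m*19.541150 + p_d*26.735370] = 18.853754
  V(2,-1) = exp(-r*dt) * [p_u*0.000000 + p_m*9.100897 + p_d*19.541150] = 9.350983
  V(2,+0) = exp(-r*dt) * [p_u*0.000000 + p_m*0.000000 + p_d*9.100897] = 1.574872
  V(2,+1) = exp(-r*dt) * [p_u*0.000000 + p_m*0.000000 + p_d*0.000000] = 0.000000
  V(2,+2) = exp(-r*dt) * [p_u*0.000000 + p_m*0.000000 + p_d*0.000000] = 0.000000
  V(1,-1) = exp(-r*dt) * [p_u*1.574872 + p_m*9.350983 + p_d*18.853754] = 9.640039
  V(1,+0) = exp(-r*dt) * [p_u*0.000000 + p_m*1.574872 + p_d*9.350983] = 2.651140
  V(1,+1) = exp(-r*dt) * [p_u*0.000000 + p_m*0.000000 + p_d*1.574872] = 0.272525
  V(0,+0) = exp(-r*dt) * [p_u*0.272525 + p_m*2.651140 + p_d*9.640039] = 3.449324


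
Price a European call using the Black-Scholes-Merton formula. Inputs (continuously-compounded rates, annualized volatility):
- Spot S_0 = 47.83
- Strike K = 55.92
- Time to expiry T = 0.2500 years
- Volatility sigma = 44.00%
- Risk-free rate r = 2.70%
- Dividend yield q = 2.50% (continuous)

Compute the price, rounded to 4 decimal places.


d1 = (ln(S/K) + (r - q + 0.5*sigma^2) * T) / (sigma * sqrt(T)) = -0.59804109
d2 = d1 - sigma * sqrt(T) = -0.81804109
exp(-rT) = 0.99327273; exp(-qT) = 0.99376949
C = S_0 * exp(-qT) * N(d1) - K * exp(-rT) * N(d2)
N(d1) = 0.27490626; N(d2) = 0.20666686
C = 47.8300 * 0.99376949 * 0.27490626 - 55.9200 * 0.99327273 * 0.20666686 = 1.5878

Answer: Price = 1.5878


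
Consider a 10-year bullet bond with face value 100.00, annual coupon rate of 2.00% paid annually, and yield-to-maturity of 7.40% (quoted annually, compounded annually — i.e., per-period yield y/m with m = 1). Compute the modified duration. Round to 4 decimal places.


Answer: Modified duration = 8.2709

Derivation:
Coupon per period c = face * coupon_rate / m = 2.000000
Periods per year m = 1; per-period yield y/m = 0.074000
Number of cashflows N = 10
Cashflows (t years, CF_t, discount factor 1/(1+y/m)^(m*t), PV):
  t = 1.0000: CF_t = 2.000000, DF = 0.931099, PV = 1.862197
  t = 2.0000: CF_t = 2.000000, DF = 0.866945, PV = 1.733890
  t = 3.0000: CF_t = 2.000000, DF = 0.807211, PV = 1.614422
  t = 4.0000: CF_t = 2.000000, DF = 0.751593, PV = 1.503187
  t = 5.0000: CF_t = 2.000000, DF = 0.699808, PV = 1.399615
  t = 6.0000: CF_t = 2.000000, DF = 0.651590, PV = 1.303180
  t = 7.0000: CF_t = 2.000000, DF = 0.606694, PV = 1.213389
  t = 8.0000: CF_t = 2.000000, DF = 0.564892, PV = 1.129785
  t = 9.0000: CF_t = 2.000000, DF = 0.525971, PV = 1.051941
  t = 10.0000: CF_t = 102.000000, DF = 0.489731, PV = 49.952515
Price P = sum_t PV_t = 62.764120
First compute Macaulay numerator sum_t t * PV_t:
  t * PV_t at t = 1.0000: 1.862197
  t * PV_t at t = 2.0000: 3.467779
  t * PV_t at t = 3.0000: 4.843267
  t * PV_t at t = 4.0000: 6.012746
  t * PV_t at t = 5.0000: 6.998075
  t * PV_t at t = 6.0000: 7.819078
  t * PV_t at t = 7.0000: 8.493722
  t * PV_t at t = 8.0000: 9.038279
  t * PV_t at t = 9.0000: 9.467471
  t * PV_t at t = 10.0000: 499.525149
Macaulay duration D = 557.527764 / 62.764120 = 8.882906
Modified duration = D / (1 + y/m) = 8.882906 / (1 + 0.074000) = 8.270862


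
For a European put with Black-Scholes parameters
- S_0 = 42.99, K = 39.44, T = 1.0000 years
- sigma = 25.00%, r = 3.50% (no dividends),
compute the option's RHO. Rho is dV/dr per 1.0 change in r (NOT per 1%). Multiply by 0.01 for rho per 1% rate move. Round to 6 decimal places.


Answer: Rho = -13.691688

Derivation:
d1 = 0.6097480031; d2 = 0.3597480031
phi(d1) = 0.3312655873; exp(-qT) = 1.0000000000; exp(-rT) = 0.9656054163
N(-d2) = 0.3595177954
Rho = -K*T*exp(-rT)*N(-d2) = -39.4400 * 1.0000 * 0.9656054163 * 0.3595177954 = -13.691688


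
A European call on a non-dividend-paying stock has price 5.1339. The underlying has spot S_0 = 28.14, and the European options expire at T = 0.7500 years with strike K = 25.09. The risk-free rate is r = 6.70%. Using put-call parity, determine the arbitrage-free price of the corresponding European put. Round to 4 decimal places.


Put-call parity: C - P = S_0 * exp(-qT) - K * exp(-rT).
S_0 * exp(-qT) = 28.1400 * 1.00000000 = 28.14000000
K * exp(-rT) = 25.0900 * 0.95099165 = 23.86038042
P = C - S*exp(-qT) + K*exp(-rT)
P = 5.1339 - 28.14000000 + 23.86038042 = 0.8543

Answer: Put price = 0.8543


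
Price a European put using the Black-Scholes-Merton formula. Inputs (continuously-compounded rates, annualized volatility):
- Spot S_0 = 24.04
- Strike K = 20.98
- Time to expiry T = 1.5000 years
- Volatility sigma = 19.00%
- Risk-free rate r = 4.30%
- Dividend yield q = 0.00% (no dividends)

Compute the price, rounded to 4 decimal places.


Answer: Price = 0.5421

Derivation:
d1 = (ln(S/K) + (r - q + 0.5*sigma^2) * T) / (sigma * sqrt(T)) = 0.97861201
d2 = d1 - sigma * sqrt(T) = 0.74591048
exp(-rT) = 0.93753611; exp(-qT) = 1.00000000
P = K * exp(-rT) * N(-d2) - S_0 * exp(-qT) * N(-d1)
N(-d1) = 0.16388586; N(-d2) = 0.22786075
P = 20.9800 * 0.93753611 * 0.22786075 - 24.0400 * 1.00000000 * 0.16388586 = 0.5421


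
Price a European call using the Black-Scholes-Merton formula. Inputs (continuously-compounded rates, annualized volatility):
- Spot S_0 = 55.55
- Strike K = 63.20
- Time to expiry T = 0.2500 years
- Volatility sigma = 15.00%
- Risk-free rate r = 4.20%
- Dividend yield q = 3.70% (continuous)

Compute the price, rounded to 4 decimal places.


Answer: Price = 0.0797

Derivation:
d1 = (ln(S/K) + (r - q + 0.5*sigma^2) * T) / (sigma * sqrt(T)) = -1.66611047
d2 = d1 - sigma * sqrt(T) = -1.74111047
exp(-rT) = 0.98955493; exp(-qT) = 0.99079265
C = S_0 * exp(-qT) * N(d1) - K * exp(-rT) * N(d2)
N(d1) = 0.04784571; N(d2) = 0.04083211
C = 55.5500 * 0.99079265 * 0.04784571 - 63.2000 * 0.98955493 * 0.04083211 = 0.0797


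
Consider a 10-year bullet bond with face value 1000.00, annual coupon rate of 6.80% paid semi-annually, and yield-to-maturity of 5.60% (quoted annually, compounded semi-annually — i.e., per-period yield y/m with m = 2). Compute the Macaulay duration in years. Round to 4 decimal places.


Coupon per period c = face * coupon_rate / m = 34.000000
Periods per year m = 2; per-period yield y/m = 0.028000
Number of cashflows N = 20
Cashflows (t years, CF_t, discount factor 1/(1+y/m)^(m*t), PV):
  t = 0.5000: CF_t = 34.000000, DF = 0.972763, PV = 33.073930
  t = 1.0000: CF_t = 34.000000, DF = 0.946267, PV = 32.173084
  t = 1.5000: CF_t = 34.000000, DF = 0.920493, PV = 31.296774
  t = 2.0000: CF_t = 34.000000, DF = 0.895422, PV = 30.444333
  t = 2.5000: CF_t = 34.000000, DF = 0.871033, PV = 29.615110
  t = 3.0000: CF_t = 34.000000, DF = 0.847308, PV = 28.808472
  t = 3.5000: CF_t = 34.000000, DF = 0.824230, PV = 28.023806
  t = 4.0000: CF_t = 34.000000, DF = 0.801780, PV = 27.260511
  t = 4.5000: CF_t = 34.000000, DF = 0.779941, PV = 26.518007
  t = 5.0000: CF_t = 34.000000, DF = 0.758698, PV = 25.795727
  t = 5.5000: CF_t = 34.000000, DF = 0.738033, PV = 25.093120
  t = 6.0000: CF_t = 34.000000, DF = 0.717931, PV = 24.409649
  t = 6.5000: CF_t = 34.000000, DF = 0.698376, PV = 23.744795
  t = 7.0000: CF_t = 34.000000, DF = 0.679354, PV = 23.098050
  t = 7.5000: CF_t = 34.000000, DF = 0.660851, PV = 22.468920
  t = 8.0000: CF_t = 34.000000, DF = 0.642851, PV = 21.856926
  t = 8.5000: CF_t = 34.000000, DF = 0.625341, PV = 21.261601
  t = 9.0000: CF_t = 34.000000, DF = 0.608309, PV = 20.682491
  t = 9.5000: CF_t = 34.000000, DF = 0.591740, PV = 20.119155
  t = 10.0000: CF_t = 1034.000000, DF = 0.575622, PV = 595.193590
Price P = sum_t PV_t = 1090.938051
Macaulay numerator sum_t t * PV_t:
  t * PV_t at t = 0.5000: 16.536965
  t * PV_t at t = 1.0000: 32.173084
  t * PV_t at t = 1.5000: 46.945161
  t * PV_t at t = 2.0000: 60.888665
  t * PV_t at t = 2.5000: 74.037774
  t * PV_t at t = 3.0000: 86.425417
  t * PV_t at t = 3.5000: 98.083320
  t * PV_t at t = 4.0000: 109.042046
  t * PV_t at t = 4.5000: 119.331033
  t * PV_t at t = 5.0000: 128.978635
  t * PV_t at t = 5.5000: 138.012158
  t * PV_t at t = 6.0000: 146.457896
  t * PV_t at t = 6.5000: 154.341168
  t * PV_t at t = 7.0000: 161.686348
  t * PV_t at t = 7.5000: 168.516900
  t * PV_t at t = 8.0000: 174.855408
  t * PV_t at t = 8.5000: 180.723610
  t * PV_t at t = 9.0000: 186.142423
  t * PV_t at t = 9.5000: 191.131973
  t * PV_t at t = 10.0000: 5951.935903
Macaulay duration D = (sum_t t * PV_t) / P = 8226.245886 / 1090.938051 = 7.540525

Answer: Macaulay duration = 7.5405 years
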